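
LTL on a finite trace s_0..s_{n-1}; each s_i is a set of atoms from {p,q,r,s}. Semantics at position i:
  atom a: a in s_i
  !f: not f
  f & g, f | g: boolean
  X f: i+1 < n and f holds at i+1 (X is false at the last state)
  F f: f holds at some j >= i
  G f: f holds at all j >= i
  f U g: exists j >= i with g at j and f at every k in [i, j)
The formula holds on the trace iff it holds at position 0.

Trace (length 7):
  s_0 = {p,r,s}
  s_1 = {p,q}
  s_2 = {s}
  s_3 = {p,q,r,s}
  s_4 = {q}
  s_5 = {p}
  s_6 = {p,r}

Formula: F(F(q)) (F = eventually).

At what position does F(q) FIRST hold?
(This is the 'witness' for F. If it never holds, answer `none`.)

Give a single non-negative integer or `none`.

s_0={p,r,s}: F(q)=True q=False
s_1={p,q}: F(q)=True q=True
s_2={s}: F(q)=True q=False
s_3={p,q,r,s}: F(q)=True q=True
s_4={q}: F(q)=True q=True
s_5={p}: F(q)=False q=False
s_6={p,r}: F(q)=False q=False
F(F(q)) holds; first witness at position 0.

Answer: 0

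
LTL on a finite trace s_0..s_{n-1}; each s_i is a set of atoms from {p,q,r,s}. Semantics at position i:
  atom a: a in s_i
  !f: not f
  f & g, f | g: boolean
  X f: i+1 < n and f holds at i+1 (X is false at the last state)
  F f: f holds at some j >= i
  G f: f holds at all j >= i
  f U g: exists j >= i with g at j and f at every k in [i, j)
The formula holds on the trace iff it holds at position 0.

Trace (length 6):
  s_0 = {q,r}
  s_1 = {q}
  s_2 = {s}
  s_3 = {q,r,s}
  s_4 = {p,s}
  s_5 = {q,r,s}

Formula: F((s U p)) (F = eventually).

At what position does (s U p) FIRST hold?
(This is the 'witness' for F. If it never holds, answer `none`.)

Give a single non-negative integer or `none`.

Answer: 2

Derivation:
s_0={q,r}: (s U p)=False s=False p=False
s_1={q}: (s U p)=False s=False p=False
s_2={s}: (s U p)=True s=True p=False
s_3={q,r,s}: (s U p)=True s=True p=False
s_4={p,s}: (s U p)=True s=True p=True
s_5={q,r,s}: (s U p)=False s=True p=False
F((s U p)) holds; first witness at position 2.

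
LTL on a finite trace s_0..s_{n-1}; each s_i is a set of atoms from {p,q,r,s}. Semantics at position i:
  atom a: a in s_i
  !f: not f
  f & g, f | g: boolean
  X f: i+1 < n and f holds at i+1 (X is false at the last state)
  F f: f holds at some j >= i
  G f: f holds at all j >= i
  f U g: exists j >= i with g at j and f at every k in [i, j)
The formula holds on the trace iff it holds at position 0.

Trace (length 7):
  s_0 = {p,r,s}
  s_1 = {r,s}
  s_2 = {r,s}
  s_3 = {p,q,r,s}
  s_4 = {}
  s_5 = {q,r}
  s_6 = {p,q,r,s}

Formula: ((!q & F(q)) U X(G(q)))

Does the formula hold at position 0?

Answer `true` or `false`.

s_0={p,r,s}: ((!q & F(q)) U X(G(q)))=False (!q & F(q))=True !q=True q=False F(q)=True X(G(q))=False G(q)=False
s_1={r,s}: ((!q & F(q)) U X(G(q)))=False (!q & F(q))=True !q=True q=False F(q)=True X(G(q))=False G(q)=False
s_2={r,s}: ((!q & F(q)) U X(G(q)))=False (!q & F(q))=True !q=True q=False F(q)=True X(G(q))=False G(q)=False
s_3={p,q,r,s}: ((!q & F(q)) U X(G(q)))=False (!q & F(q))=False !q=False q=True F(q)=True X(G(q))=False G(q)=False
s_4={}: ((!q & F(q)) U X(G(q)))=True (!q & F(q))=True !q=True q=False F(q)=True X(G(q))=True G(q)=False
s_5={q,r}: ((!q & F(q)) U X(G(q)))=True (!q & F(q))=False !q=False q=True F(q)=True X(G(q))=True G(q)=True
s_6={p,q,r,s}: ((!q & F(q)) U X(G(q)))=False (!q & F(q))=False !q=False q=True F(q)=True X(G(q))=False G(q)=True

Answer: false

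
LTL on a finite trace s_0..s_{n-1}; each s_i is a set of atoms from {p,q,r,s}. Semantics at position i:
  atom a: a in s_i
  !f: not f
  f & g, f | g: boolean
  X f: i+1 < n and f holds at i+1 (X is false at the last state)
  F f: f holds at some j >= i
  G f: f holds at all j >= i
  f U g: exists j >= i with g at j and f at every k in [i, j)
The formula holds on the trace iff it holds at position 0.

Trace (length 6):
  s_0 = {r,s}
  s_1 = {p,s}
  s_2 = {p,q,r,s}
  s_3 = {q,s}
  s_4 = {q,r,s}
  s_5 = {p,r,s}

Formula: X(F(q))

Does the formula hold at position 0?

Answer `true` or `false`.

Answer: true

Derivation:
s_0={r,s}: X(F(q))=True F(q)=True q=False
s_1={p,s}: X(F(q))=True F(q)=True q=False
s_2={p,q,r,s}: X(F(q))=True F(q)=True q=True
s_3={q,s}: X(F(q))=True F(q)=True q=True
s_4={q,r,s}: X(F(q))=False F(q)=True q=True
s_5={p,r,s}: X(F(q))=False F(q)=False q=False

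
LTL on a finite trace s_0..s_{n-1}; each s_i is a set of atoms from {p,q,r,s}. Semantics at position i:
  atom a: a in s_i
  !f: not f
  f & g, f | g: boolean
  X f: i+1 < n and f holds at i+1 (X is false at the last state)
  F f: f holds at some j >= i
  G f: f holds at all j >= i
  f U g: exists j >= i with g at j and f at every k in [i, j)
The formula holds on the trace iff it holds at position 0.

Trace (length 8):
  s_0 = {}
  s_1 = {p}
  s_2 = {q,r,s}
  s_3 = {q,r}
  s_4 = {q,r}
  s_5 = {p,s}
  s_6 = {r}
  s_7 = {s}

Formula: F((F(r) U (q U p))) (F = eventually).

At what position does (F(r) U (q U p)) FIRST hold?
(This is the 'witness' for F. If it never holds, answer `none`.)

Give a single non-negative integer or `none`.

Answer: 0

Derivation:
s_0={}: (F(r) U (q U p))=True F(r)=True r=False (q U p)=False q=False p=False
s_1={p}: (F(r) U (q U p))=True F(r)=True r=False (q U p)=True q=False p=True
s_2={q,r,s}: (F(r) U (q U p))=True F(r)=True r=True (q U p)=True q=True p=False
s_3={q,r}: (F(r) U (q U p))=True F(r)=True r=True (q U p)=True q=True p=False
s_4={q,r}: (F(r) U (q U p))=True F(r)=True r=True (q U p)=True q=True p=False
s_5={p,s}: (F(r) U (q U p))=True F(r)=True r=False (q U p)=True q=False p=True
s_6={r}: (F(r) U (q U p))=False F(r)=True r=True (q U p)=False q=False p=False
s_7={s}: (F(r) U (q U p))=False F(r)=False r=False (q U p)=False q=False p=False
F((F(r) U (q U p))) holds; first witness at position 0.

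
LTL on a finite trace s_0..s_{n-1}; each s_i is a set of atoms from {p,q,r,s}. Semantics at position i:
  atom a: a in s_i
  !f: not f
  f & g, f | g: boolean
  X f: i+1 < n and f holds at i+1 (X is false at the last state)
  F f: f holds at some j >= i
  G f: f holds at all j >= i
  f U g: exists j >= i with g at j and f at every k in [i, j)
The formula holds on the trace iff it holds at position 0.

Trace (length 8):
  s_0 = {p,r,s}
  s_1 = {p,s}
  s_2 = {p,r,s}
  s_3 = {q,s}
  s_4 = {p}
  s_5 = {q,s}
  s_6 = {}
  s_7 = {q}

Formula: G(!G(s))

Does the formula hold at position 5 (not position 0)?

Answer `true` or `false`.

Answer: true

Derivation:
s_0={p,r,s}: G(!G(s))=True !G(s)=True G(s)=False s=True
s_1={p,s}: G(!G(s))=True !G(s)=True G(s)=False s=True
s_2={p,r,s}: G(!G(s))=True !G(s)=True G(s)=False s=True
s_3={q,s}: G(!G(s))=True !G(s)=True G(s)=False s=True
s_4={p}: G(!G(s))=True !G(s)=True G(s)=False s=False
s_5={q,s}: G(!G(s))=True !G(s)=True G(s)=False s=True
s_6={}: G(!G(s))=True !G(s)=True G(s)=False s=False
s_7={q}: G(!G(s))=True !G(s)=True G(s)=False s=False
Evaluating at position 5: result = True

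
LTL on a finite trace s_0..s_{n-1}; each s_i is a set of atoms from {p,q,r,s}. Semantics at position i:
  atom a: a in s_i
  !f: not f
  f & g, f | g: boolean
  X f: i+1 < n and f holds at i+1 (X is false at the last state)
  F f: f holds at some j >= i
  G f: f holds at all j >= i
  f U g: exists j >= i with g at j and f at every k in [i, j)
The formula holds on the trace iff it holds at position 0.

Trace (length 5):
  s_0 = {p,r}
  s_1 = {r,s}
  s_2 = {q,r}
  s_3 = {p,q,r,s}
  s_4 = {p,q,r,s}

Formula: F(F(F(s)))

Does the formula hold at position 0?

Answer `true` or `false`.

s_0={p,r}: F(F(F(s)))=True F(F(s))=True F(s)=True s=False
s_1={r,s}: F(F(F(s)))=True F(F(s))=True F(s)=True s=True
s_2={q,r}: F(F(F(s)))=True F(F(s))=True F(s)=True s=False
s_3={p,q,r,s}: F(F(F(s)))=True F(F(s))=True F(s)=True s=True
s_4={p,q,r,s}: F(F(F(s)))=True F(F(s))=True F(s)=True s=True

Answer: true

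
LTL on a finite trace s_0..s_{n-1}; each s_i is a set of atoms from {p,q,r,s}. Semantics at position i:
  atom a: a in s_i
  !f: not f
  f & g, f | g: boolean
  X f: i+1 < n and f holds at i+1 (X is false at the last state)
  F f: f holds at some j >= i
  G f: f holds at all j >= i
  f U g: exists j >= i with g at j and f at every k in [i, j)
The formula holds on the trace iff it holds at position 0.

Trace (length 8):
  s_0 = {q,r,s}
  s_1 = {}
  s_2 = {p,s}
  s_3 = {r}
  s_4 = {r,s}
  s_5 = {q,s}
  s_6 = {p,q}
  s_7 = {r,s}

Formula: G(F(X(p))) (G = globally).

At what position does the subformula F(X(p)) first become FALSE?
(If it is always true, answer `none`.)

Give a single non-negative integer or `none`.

Answer: 6

Derivation:
s_0={q,r,s}: F(X(p))=True X(p)=False p=False
s_1={}: F(X(p))=True X(p)=True p=False
s_2={p,s}: F(X(p))=True X(p)=False p=True
s_3={r}: F(X(p))=True X(p)=False p=False
s_4={r,s}: F(X(p))=True X(p)=False p=False
s_5={q,s}: F(X(p))=True X(p)=True p=False
s_6={p,q}: F(X(p))=False X(p)=False p=True
s_7={r,s}: F(X(p))=False X(p)=False p=False
G(F(X(p))) holds globally = False
First violation at position 6.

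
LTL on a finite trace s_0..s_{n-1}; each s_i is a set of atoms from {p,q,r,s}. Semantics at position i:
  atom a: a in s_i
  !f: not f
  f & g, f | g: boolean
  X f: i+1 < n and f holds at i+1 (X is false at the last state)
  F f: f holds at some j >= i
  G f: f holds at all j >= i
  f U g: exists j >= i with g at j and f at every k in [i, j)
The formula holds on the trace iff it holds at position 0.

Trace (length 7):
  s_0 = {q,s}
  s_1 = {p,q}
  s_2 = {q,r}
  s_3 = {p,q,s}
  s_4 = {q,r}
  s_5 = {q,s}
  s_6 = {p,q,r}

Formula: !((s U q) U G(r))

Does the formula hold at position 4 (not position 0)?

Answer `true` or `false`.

s_0={q,s}: !((s U q) U G(r))=False ((s U q) U G(r))=True (s U q)=True s=True q=True G(r)=False r=False
s_1={p,q}: !((s U q) U G(r))=False ((s U q) U G(r))=True (s U q)=True s=False q=True G(r)=False r=False
s_2={q,r}: !((s U q) U G(r))=False ((s U q) U G(r))=True (s U q)=True s=False q=True G(r)=False r=True
s_3={p,q,s}: !((s U q) U G(r))=False ((s U q) U G(r))=True (s U q)=True s=True q=True G(r)=False r=False
s_4={q,r}: !((s U q) U G(r))=False ((s U q) U G(r))=True (s U q)=True s=False q=True G(r)=False r=True
s_5={q,s}: !((s U q) U G(r))=False ((s U q) U G(r))=True (s U q)=True s=True q=True G(r)=False r=False
s_6={p,q,r}: !((s U q) U G(r))=False ((s U q) U G(r))=True (s U q)=True s=False q=True G(r)=True r=True
Evaluating at position 4: result = False

Answer: false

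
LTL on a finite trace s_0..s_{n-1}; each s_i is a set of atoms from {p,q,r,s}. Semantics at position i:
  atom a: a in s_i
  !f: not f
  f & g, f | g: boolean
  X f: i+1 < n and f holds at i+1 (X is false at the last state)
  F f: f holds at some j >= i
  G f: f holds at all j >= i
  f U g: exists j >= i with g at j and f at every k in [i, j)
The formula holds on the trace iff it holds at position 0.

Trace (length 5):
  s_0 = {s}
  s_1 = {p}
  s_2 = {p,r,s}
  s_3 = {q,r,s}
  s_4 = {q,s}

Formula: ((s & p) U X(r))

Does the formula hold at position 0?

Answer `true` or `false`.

s_0={s}: ((s & p) U X(r))=False (s & p)=False s=True p=False X(r)=False r=False
s_1={p}: ((s & p) U X(r))=True (s & p)=False s=False p=True X(r)=True r=False
s_2={p,r,s}: ((s & p) U X(r))=True (s & p)=True s=True p=True X(r)=True r=True
s_3={q,r,s}: ((s & p) U X(r))=False (s & p)=False s=True p=False X(r)=False r=True
s_4={q,s}: ((s & p) U X(r))=False (s & p)=False s=True p=False X(r)=False r=False

Answer: false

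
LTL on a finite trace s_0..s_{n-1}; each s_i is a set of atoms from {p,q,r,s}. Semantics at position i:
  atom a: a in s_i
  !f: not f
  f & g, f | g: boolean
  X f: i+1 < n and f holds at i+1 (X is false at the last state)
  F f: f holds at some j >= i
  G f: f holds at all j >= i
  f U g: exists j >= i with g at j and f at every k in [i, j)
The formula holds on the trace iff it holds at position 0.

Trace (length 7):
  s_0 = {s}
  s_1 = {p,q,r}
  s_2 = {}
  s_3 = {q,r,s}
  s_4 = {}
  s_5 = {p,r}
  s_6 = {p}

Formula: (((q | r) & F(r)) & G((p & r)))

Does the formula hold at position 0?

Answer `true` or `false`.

Answer: false

Derivation:
s_0={s}: (((q | r) & F(r)) & G((p & r)))=False ((q | r) & F(r))=False (q | r)=False q=False r=False F(r)=True G((p & r))=False (p & r)=False p=False
s_1={p,q,r}: (((q | r) & F(r)) & G((p & r)))=False ((q | r) & F(r))=True (q | r)=True q=True r=True F(r)=True G((p & r))=False (p & r)=True p=True
s_2={}: (((q | r) & F(r)) & G((p & r)))=False ((q | r) & F(r))=False (q | r)=False q=False r=False F(r)=True G((p & r))=False (p & r)=False p=False
s_3={q,r,s}: (((q | r) & F(r)) & G((p & r)))=False ((q | r) & F(r))=True (q | r)=True q=True r=True F(r)=True G((p & r))=False (p & r)=False p=False
s_4={}: (((q | r) & F(r)) & G((p & r)))=False ((q | r) & F(r))=False (q | r)=False q=False r=False F(r)=True G((p & r))=False (p & r)=False p=False
s_5={p,r}: (((q | r) & F(r)) & G((p & r)))=False ((q | r) & F(r))=True (q | r)=True q=False r=True F(r)=True G((p & r))=False (p & r)=True p=True
s_6={p}: (((q | r) & F(r)) & G((p & r)))=False ((q | r) & F(r))=False (q | r)=False q=False r=False F(r)=False G((p & r))=False (p & r)=False p=True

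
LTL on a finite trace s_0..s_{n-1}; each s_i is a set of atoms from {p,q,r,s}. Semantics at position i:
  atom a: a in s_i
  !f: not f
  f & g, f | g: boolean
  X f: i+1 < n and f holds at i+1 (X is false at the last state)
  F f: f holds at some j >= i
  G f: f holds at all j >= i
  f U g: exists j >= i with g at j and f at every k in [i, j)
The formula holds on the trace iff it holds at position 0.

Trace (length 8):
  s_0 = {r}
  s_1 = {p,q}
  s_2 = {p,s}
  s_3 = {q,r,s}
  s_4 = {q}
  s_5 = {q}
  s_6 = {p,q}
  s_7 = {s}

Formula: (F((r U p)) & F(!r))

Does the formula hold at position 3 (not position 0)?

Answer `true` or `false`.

s_0={r}: (F((r U p)) & F(!r))=True F((r U p))=True (r U p)=True r=True p=False F(!r)=True !r=False
s_1={p,q}: (F((r U p)) & F(!r))=True F((r U p))=True (r U p)=True r=False p=True F(!r)=True !r=True
s_2={p,s}: (F((r U p)) & F(!r))=True F((r U p))=True (r U p)=True r=False p=True F(!r)=True !r=True
s_3={q,r,s}: (F((r U p)) & F(!r))=True F((r U p))=True (r U p)=False r=True p=False F(!r)=True !r=False
s_4={q}: (F((r U p)) & F(!r))=True F((r U p))=True (r U p)=False r=False p=False F(!r)=True !r=True
s_5={q}: (F((r U p)) & F(!r))=True F((r U p))=True (r U p)=False r=False p=False F(!r)=True !r=True
s_6={p,q}: (F((r U p)) & F(!r))=True F((r U p))=True (r U p)=True r=False p=True F(!r)=True !r=True
s_7={s}: (F((r U p)) & F(!r))=False F((r U p))=False (r U p)=False r=False p=False F(!r)=True !r=True
Evaluating at position 3: result = True

Answer: true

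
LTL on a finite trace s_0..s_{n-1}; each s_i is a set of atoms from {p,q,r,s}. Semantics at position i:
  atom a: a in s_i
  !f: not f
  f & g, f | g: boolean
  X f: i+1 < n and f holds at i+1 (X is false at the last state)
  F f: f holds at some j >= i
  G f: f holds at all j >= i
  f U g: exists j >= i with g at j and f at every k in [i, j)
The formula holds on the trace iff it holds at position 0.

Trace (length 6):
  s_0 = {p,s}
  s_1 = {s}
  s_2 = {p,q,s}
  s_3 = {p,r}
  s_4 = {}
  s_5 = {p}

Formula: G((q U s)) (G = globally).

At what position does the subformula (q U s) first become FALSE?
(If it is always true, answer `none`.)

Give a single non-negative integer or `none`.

Answer: 3

Derivation:
s_0={p,s}: (q U s)=True q=False s=True
s_1={s}: (q U s)=True q=False s=True
s_2={p,q,s}: (q U s)=True q=True s=True
s_3={p,r}: (q U s)=False q=False s=False
s_4={}: (q U s)=False q=False s=False
s_5={p}: (q U s)=False q=False s=False
G((q U s)) holds globally = False
First violation at position 3.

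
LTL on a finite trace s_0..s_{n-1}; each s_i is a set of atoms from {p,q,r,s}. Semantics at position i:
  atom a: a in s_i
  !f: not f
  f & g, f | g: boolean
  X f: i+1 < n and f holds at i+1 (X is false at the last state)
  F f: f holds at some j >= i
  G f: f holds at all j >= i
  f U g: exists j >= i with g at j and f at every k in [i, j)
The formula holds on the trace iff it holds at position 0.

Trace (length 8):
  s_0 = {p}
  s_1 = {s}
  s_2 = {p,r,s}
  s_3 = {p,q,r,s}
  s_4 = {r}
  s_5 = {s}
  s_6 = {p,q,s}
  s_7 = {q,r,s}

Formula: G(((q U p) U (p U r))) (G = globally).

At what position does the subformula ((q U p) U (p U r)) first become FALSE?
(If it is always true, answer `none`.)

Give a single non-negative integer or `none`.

Answer: 0

Derivation:
s_0={p}: ((q U p) U (p U r))=False (q U p)=True q=False p=True (p U r)=False r=False
s_1={s}: ((q U p) U (p U r))=False (q U p)=False q=False p=False (p U r)=False r=False
s_2={p,r,s}: ((q U p) U (p U r))=True (q U p)=True q=False p=True (p U r)=True r=True
s_3={p,q,r,s}: ((q U p) U (p U r))=True (q U p)=True q=True p=True (p U r)=True r=True
s_4={r}: ((q U p) U (p U r))=True (q U p)=False q=False p=False (p U r)=True r=True
s_5={s}: ((q U p) U (p U r))=False (q U p)=False q=False p=False (p U r)=False r=False
s_6={p,q,s}: ((q U p) U (p U r))=True (q U p)=True q=True p=True (p U r)=True r=False
s_7={q,r,s}: ((q U p) U (p U r))=True (q U p)=False q=True p=False (p U r)=True r=True
G(((q U p) U (p U r))) holds globally = False
First violation at position 0.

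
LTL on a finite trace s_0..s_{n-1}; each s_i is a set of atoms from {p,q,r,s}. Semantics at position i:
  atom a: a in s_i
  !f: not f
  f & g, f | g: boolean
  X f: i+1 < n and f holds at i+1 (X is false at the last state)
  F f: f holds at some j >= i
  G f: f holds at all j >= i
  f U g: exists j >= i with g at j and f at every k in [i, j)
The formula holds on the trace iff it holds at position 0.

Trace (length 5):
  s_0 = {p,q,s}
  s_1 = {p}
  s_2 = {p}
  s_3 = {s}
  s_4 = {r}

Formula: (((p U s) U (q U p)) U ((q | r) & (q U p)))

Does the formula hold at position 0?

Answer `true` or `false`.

Answer: true

Derivation:
s_0={p,q,s}: (((p U s) U (q U p)) U ((q | r) & (q U p)))=True ((p U s) U (q U p))=True (p U s)=True p=True s=True (q U p)=True q=True ((q | r) & (q U p))=True (q | r)=True r=False
s_1={p}: (((p U s) U (q U p)) U ((q | r) & (q U p)))=False ((p U s) U (q U p))=True (p U s)=True p=True s=False (q U p)=True q=False ((q | r) & (q U p))=False (q | r)=False r=False
s_2={p}: (((p U s) U (q U p)) U ((q | r) & (q U p)))=False ((p U s) U (q U p))=True (p U s)=True p=True s=False (q U p)=True q=False ((q | r) & (q U p))=False (q | r)=False r=False
s_3={s}: (((p U s) U (q U p)) U ((q | r) & (q U p)))=False ((p U s) U (q U p))=False (p U s)=True p=False s=True (q U p)=False q=False ((q | r) & (q U p))=False (q | r)=False r=False
s_4={r}: (((p U s) U (q U p)) U ((q | r) & (q U p)))=False ((p U s) U (q U p))=False (p U s)=False p=False s=False (q U p)=False q=False ((q | r) & (q U p))=False (q | r)=True r=True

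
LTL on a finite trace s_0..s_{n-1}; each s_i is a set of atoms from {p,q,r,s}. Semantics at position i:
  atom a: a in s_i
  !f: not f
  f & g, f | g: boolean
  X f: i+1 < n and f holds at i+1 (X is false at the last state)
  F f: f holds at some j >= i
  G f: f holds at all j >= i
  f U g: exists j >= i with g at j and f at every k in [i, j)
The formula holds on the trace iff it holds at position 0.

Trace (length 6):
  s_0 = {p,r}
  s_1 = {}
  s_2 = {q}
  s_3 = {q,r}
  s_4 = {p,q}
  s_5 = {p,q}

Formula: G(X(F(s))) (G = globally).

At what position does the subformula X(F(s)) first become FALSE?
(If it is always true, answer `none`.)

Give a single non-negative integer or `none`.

s_0={p,r}: X(F(s))=False F(s)=False s=False
s_1={}: X(F(s))=False F(s)=False s=False
s_2={q}: X(F(s))=False F(s)=False s=False
s_3={q,r}: X(F(s))=False F(s)=False s=False
s_4={p,q}: X(F(s))=False F(s)=False s=False
s_5={p,q}: X(F(s))=False F(s)=False s=False
G(X(F(s))) holds globally = False
First violation at position 0.

Answer: 0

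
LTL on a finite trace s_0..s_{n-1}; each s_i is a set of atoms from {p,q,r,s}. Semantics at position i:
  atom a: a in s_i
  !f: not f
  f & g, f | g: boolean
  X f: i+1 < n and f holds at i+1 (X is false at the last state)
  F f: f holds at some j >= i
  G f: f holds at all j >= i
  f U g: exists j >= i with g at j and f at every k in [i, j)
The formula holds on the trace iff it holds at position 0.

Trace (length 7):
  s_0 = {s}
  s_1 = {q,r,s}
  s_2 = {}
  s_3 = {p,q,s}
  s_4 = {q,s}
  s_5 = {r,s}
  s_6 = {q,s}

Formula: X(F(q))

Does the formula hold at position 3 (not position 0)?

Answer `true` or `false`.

Answer: true

Derivation:
s_0={s}: X(F(q))=True F(q)=True q=False
s_1={q,r,s}: X(F(q))=True F(q)=True q=True
s_2={}: X(F(q))=True F(q)=True q=False
s_3={p,q,s}: X(F(q))=True F(q)=True q=True
s_4={q,s}: X(F(q))=True F(q)=True q=True
s_5={r,s}: X(F(q))=True F(q)=True q=False
s_6={q,s}: X(F(q))=False F(q)=True q=True
Evaluating at position 3: result = True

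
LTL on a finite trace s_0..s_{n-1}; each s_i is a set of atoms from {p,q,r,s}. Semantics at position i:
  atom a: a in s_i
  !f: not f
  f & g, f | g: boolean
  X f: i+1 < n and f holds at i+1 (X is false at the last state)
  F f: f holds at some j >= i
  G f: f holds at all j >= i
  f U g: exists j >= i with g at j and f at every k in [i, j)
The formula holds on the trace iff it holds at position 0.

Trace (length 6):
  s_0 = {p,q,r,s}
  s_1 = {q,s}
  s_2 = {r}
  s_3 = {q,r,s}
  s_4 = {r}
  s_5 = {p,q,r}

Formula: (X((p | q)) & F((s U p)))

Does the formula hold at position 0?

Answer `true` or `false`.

Answer: true

Derivation:
s_0={p,q,r,s}: (X((p | q)) & F((s U p)))=True X((p | q))=True (p | q)=True p=True q=True F((s U p))=True (s U p)=True s=True
s_1={q,s}: (X((p | q)) & F((s U p)))=False X((p | q))=False (p | q)=True p=False q=True F((s U p))=True (s U p)=False s=True
s_2={r}: (X((p | q)) & F((s U p)))=True X((p | q))=True (p | q)=False p=False q=False F((s U p))=True (s U p)=False s=False
s_3={q,r,s}: (X((p | q)) & F((s U p)))=False X((p | q))=False (p | q)=True p=False q=True F((s U p))=True (s U p)=False s=True
s_4={r}: (X((p | q)) & F((s U p)))=True X((p | q))=True (p | q)=False p=False q=False F((s U p))=True (s U p)=False s=False
s_5={p,q,r}: (X((p | q)) & F((s U p)))=False X((p | q))=False (p | q)=True p=True q=True F((s U p))=True (s U p)=True s=False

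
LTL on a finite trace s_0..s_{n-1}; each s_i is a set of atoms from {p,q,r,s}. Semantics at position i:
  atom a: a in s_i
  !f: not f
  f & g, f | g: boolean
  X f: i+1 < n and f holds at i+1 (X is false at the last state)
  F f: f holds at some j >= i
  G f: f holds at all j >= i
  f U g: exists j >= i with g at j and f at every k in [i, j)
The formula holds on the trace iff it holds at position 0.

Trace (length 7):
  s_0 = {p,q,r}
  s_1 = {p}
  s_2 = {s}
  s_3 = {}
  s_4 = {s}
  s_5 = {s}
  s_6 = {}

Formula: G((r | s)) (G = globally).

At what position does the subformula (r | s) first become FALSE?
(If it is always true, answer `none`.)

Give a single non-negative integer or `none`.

Answer: 1

Derivation:
s_0={p,q,r}: (r | s)=True r=True s=False
s_1={p}: (r | s)=False r=False s=False
s_2={s}: (r | s)=True r=False s=True
s_3={}: (r | s)=False r=False s=False
s_4={s}: (r | s)=True r=False s=True
s_5={s}: (r | s)=True r=False s=True
s_6={}: (r | s)=False r=False s=False
G((r | s)) holds globally = False
First violation at position 1.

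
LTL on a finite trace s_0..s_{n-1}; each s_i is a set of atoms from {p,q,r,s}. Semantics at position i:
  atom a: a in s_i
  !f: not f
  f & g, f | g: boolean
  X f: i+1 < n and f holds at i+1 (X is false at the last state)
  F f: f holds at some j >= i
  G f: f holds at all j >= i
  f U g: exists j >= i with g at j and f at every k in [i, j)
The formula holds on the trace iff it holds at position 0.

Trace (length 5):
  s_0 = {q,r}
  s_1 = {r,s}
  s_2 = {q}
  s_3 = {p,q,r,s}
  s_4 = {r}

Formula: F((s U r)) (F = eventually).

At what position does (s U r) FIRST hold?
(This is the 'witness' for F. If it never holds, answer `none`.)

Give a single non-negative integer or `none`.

Answer: 0

Derivation:
s_0={q,r}: (s U r)=True s=False r=True
s_1={r,s}: (s U r)=True s=True r=True
s_2={q}: (s U r)=False s=False r=False
s_3={p,q,r,s}: (s U r)=True s=True r=True
s_4={r}: (s U r)=True s=False r=True
F((s U r)) holds; first witness at position 0.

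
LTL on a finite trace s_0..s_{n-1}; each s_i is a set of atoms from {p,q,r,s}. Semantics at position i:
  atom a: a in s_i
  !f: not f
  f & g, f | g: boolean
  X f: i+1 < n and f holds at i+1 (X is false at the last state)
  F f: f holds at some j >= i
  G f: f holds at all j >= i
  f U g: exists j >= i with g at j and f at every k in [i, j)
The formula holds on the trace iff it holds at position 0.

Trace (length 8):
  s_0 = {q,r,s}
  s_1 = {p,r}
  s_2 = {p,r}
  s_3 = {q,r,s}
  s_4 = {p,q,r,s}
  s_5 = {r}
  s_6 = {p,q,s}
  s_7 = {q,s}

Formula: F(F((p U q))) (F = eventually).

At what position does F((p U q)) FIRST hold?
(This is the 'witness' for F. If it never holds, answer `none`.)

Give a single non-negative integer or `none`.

Answer: 0

Derivation:
s_0={q,r,s}: F((p U q))=True (p U q)=True p=False q=True
s_1={p,r}: F((p U q))=True (p U q)=True p=True q=False
s_2={p,r}: F((p U q))=True (p U q)=True p=True q=False
s_3={q,r,s}: F((p U q))=True (p U q)=True p=False q=True
s_4={p,q,r,s}: F((p U q))=True (p U q)=True p=True q=True
s_5={r}: F((p U q))=True (p U q)=False p=False q=False
s_6={p,q,s}: F((p U q))=True (p U q)=True p=True q=True
s_7={q,s}: F((p U q))=True (p U q)=True p=False q=True
F(F((p U q))) holds; first witness at position 0.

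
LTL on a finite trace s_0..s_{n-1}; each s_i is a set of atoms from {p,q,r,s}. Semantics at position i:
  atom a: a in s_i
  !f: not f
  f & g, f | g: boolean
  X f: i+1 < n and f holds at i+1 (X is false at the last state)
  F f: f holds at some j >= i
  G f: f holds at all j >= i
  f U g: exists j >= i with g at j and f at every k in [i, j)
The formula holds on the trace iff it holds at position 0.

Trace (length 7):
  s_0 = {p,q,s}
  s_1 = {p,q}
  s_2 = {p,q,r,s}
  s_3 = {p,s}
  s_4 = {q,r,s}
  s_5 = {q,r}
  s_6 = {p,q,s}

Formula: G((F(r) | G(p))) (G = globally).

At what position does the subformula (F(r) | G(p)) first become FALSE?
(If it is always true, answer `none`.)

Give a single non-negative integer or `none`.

s_0={p,q,s}: (F(r) | G(p))=True F(r)=True r=False G(p)=False p=True
s_1={p,q}: (F(r) | G(p))=True F(r)=True r=False G(p)=False p=True
s_2={p,q,r,s}: (F(r) | G(p))=True F(r)=True r=True G(p)=False p=True
s_3={p,s}: (F(r) | G(p))=True F(r)=True r=False G(p)=False p=True
s_4={q,r,s}: (F(r) | G(p))=True F(r)=True r=True G(p)=False p=False
s_5={q,r}: (F(r) | G(p))=True F(r)=True r=True G(p)=False p=False
s_6={p,q,s}: (F(r) | G(p))=True F(r)=False r=False G(p)=True p=True
G((F(r) | G(p))) holds globally = True
No violation — formula holds at every position.

Answer: none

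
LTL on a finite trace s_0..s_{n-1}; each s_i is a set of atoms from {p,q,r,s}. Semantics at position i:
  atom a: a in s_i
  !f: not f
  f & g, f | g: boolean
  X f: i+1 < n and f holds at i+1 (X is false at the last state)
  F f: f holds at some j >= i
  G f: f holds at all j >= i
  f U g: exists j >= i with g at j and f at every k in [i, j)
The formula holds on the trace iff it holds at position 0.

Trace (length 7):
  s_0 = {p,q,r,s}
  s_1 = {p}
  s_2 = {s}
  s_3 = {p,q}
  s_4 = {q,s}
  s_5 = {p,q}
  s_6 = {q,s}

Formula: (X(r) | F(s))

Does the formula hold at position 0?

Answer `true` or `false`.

Answer: true

Derivation:
s_0={p,q,r,s}: (X(r) | F(s))=True X(r)=False r=True F(s)=True s=True
s_1={p}: (X(r) | F(s))=True X(r)=False r=False F(s)=True s=False
s_2={s}: (X(r) | F(s))=True X(r)=False r=False F(s)=True s=True
s_3={p,q}: (X(r) | F(s))=True X(r)=False r=False F(s)=True s=False
s_4={q,s}: (X(r) | F(s))=True X(r)=False r=False F(s)=True s=True
s_5={p,q}: (X(r) | F(s))=True X(r)=False r=False F(s)=True s=False
s_6={q,s}: (X(r) | F(s))=True X(r)=False r=False F(s)=True s=True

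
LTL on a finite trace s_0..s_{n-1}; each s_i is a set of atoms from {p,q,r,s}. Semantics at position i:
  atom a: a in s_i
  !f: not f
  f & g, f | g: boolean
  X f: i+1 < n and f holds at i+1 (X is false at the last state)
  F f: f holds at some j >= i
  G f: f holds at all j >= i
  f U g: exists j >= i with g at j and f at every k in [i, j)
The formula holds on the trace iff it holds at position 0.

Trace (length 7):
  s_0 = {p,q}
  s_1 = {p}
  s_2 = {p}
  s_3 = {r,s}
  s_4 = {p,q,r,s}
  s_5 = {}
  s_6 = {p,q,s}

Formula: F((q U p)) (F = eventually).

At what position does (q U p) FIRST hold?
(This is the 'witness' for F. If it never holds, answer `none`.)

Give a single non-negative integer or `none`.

s_0={p,q}: (q U p)=True q=True p=True
s_1={p}: (q U p)=True q=False p=True
s_2={p}: (q U p)=True q=False p=True
s_3={r,s}: (q U p)=False q=False p=False
s_4={p,q,r,s}: (q U p)=True q=True p=True
s_5={}: (q U p)=False q=False p=False
s_6={p,q,s}: (q U p)=True q=True p=True
F((q U p)) holds; first witness at position 0.

Answer: 0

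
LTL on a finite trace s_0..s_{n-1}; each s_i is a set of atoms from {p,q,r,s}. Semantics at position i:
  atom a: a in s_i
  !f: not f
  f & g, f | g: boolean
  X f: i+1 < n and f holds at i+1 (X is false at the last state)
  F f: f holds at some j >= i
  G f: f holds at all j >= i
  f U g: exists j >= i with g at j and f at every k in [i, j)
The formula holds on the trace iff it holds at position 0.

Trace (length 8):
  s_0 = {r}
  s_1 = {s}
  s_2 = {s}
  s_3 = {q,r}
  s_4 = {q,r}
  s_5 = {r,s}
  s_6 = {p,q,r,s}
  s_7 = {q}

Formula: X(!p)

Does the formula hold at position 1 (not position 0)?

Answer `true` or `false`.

Answer: true

Derivation:
s_0={r}: X(!p)=True !p=True p=False
s_1={s}: X(!p)=True !p=True p=False
s_2={s}: X(!p)=True !p=True p=False
s_3={q,r}: X(!p)=True !p=True p=False
s_4={q,r}: X(!p)=True !p=True p=False
s_5={r,s}: X(!p)=False !p=True p=False
s_6={p,q,r,s}: X(!p)=True !p=False p=True
s_7={q}: X(!p)=False !p=True p=False
Evaluating at position 1: result = True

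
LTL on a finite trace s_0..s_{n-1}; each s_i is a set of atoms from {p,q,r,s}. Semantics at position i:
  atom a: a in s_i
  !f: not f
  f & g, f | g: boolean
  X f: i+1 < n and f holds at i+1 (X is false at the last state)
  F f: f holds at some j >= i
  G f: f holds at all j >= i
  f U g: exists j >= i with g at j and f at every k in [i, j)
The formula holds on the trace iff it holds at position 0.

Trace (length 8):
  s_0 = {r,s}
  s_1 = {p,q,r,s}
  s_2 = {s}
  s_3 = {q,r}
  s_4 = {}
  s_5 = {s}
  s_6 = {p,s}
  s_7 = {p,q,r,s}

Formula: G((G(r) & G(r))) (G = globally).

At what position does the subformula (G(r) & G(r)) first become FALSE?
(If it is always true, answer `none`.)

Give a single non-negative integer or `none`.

Answer: 0

Derivation:
s_0={r,s}: (G(r) & G(r))=False G(r)=False r=True
s_1={p,q,r,s}: (G(r) & G(r))=False G(r)=False r=True
s_2={s}: (G(r) & G(r))=False G(r)=False r=False
s_3={q,r}: (G(r) & G(r))=False G(r)=False r=True
s_4={}: (G(r) & G(r))=False G(r)=False r=False
s_5={s}: (G(r) & G(r))=False G(r)=False r=False
s_6={p,s}: (G(r) & G(r))=False G(r)=False r=False
s_7={p,q,r,s}: (G(r) & G(r))=True G(r)=True r=True
G((G(r) & G(r))) holds globally = False
First violation at position 0.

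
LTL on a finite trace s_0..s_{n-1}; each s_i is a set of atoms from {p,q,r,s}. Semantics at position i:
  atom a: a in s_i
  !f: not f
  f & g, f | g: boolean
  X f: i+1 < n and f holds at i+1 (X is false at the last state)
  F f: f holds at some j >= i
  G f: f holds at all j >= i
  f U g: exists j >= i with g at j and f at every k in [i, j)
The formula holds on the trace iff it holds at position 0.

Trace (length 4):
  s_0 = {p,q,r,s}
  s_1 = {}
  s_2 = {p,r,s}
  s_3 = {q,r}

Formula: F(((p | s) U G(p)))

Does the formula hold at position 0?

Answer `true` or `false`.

Answer: false

Derivation:
s_0={p,q,r,s}: F(((p | s) U G(p)))=False ((p | s) U G(p))=False (p | s)=True p=True s=True G(p)=False
s_1={}: F(((p | s) U G(p)))=False ((p | s) U G(p))=False (p | s)=False p=False s=False G(p)=False
s_2={p,r,s}: F(((p | s) U G(p)))=False ((p | s) U G(p))=False (p | s)=True p=True s=True G(p)=False
s_3={q,r}: F(((p | s) U G(p)))=False ((p | s) U G(p))=False (p | s)=False p=False s=False G(p)=False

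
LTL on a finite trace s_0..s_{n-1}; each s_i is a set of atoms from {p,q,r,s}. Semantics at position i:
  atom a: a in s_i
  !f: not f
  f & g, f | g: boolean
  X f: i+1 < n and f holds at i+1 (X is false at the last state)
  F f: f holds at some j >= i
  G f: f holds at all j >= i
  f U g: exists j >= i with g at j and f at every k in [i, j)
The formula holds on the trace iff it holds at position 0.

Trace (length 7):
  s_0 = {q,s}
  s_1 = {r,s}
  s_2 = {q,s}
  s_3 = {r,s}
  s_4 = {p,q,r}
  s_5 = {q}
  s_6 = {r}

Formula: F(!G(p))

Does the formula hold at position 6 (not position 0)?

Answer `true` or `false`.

Answer: true

Derivation:
s_0={q,s}: F(!G(p))=True !G(p)=True G(p)=False p=False
s_1={r,s}: F(!G(p))=True !G(p)=True G(p)=False p=False
s_2={q,s}: F(!G(p))=True !G(p)=True G(p)=False p=False
s_3={r,s}: F(!G(p))=True !G(p)=True G(p)=False p=False
s_4={p,q,r}: F(!G(p))=True !G(p)=True G(p)=False p=True
s_5={q}: F(!G(p))=True !G(p)=True G(p)=False p=False
s_6={r}: F(!G(p))=True !G(p)=True G(p)=False p=False
Evaluating at position 6: result = True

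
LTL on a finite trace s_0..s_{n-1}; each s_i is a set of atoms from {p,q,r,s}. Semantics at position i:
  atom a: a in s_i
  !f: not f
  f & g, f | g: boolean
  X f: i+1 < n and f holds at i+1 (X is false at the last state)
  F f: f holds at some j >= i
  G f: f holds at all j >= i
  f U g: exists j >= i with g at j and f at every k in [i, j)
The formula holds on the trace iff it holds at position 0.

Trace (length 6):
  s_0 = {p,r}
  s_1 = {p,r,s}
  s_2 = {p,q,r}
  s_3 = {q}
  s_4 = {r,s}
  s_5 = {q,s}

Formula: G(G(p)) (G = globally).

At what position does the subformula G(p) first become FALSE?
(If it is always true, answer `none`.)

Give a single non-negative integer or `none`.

Answer: 0

Derivation:
s_0={p,r}: G(p)=False p=True
s_1={p,r,s}: G(p)=False p=True
s_2={p,q,r}: G(p)=False p=True
s_3={q}: G(p)=False p=False
s_4={r,s}: G(p)=False p=False
s_5={q,s}: G(p)=False p=False
G(G(p)) holds globally = False
First violation at position 0.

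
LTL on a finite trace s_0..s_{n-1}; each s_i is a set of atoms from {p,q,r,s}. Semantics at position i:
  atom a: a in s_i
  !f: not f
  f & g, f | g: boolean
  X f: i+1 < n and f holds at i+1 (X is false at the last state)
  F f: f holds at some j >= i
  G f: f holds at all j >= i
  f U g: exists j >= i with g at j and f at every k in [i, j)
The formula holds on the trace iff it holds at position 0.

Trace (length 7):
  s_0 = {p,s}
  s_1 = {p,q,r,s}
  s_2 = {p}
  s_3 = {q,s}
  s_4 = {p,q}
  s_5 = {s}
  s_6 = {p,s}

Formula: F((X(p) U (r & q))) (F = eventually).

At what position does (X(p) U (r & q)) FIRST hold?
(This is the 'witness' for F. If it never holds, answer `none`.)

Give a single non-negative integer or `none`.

s_0={p,s}: (X(p) U (r & q))=True X(p)=True p=True (r & q)=False r=False q=False
s_1={p,q,r,s}: (X(p) U (r & q))=True X(p)=True p=True (r & q)=True r=True q=True
s_2={p}: (X(p) U (r & q))=False X(p)=False p=True (r & q)=False r=False q=False
s_3={q,s}: (X(p) U (r & q))=False X(p)=True p=False (r & q)=False r=False q=True
s_4={p,q}: (X(p) U (r & q))=False X(p)=False p=True (r & q)=False r=False q=True
s_5={s}: (X(p) U (r & q))=False X(p)=True p=False (r & q)=False r=False q=False
s_6={p,s}: (X(p) U (r & q))=False X(p)=False p=True (r & q)=False r=False q=False
F((X(p) U (r & q))) holds; first witness at position 0.

Answer: 0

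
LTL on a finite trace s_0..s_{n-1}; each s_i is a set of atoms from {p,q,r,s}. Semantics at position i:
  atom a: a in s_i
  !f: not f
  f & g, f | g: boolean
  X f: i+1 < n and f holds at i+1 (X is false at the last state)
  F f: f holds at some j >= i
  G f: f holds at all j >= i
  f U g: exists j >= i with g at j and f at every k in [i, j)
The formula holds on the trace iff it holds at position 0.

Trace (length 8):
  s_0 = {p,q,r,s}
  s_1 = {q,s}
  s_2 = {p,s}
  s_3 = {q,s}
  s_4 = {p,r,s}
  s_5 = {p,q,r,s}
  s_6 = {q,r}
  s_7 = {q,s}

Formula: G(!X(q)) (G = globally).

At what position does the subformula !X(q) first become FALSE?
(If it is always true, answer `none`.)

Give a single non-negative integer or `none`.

s_0={p,q,r,s}: !X(q)=False X(q)=True q=True
s_1={q,s}: !X(q)=True X(q)=False q=True
s_2={p,s}: !X(q)=False X(q)=True q=False
s_3={q,s}: !X(q)=True X(q)=False q=True
s_4={p,r,s}: !X(q)=False X(q)=True q=False
s_5={p,q,r,s}: !X(q)=False X(q)=True q=True
s_6={q,r}: !X(q)=False X(q)=True q=True
s_7={q,s}: !X(q)=True X(q)=False q=True
G(!X(q)) holds globally = False
First violation at position 0.

Answer: 0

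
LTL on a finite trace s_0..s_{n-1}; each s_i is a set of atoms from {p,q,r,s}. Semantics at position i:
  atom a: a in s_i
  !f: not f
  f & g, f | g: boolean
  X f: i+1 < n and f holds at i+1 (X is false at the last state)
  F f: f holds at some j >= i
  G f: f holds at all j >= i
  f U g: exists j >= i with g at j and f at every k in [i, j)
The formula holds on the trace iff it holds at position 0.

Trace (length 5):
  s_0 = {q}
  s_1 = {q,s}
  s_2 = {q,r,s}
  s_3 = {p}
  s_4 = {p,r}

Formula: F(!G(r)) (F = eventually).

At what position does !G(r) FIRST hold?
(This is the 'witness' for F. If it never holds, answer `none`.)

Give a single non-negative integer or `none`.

s_0={q}: !G(r)=True G(r)=False r=False
s_1={q,s}: !G(r)=True G(r)=False r=False
s_2={q,r,s}: !G(r)=True G(r)=False r=True
s_3={p}: !G(r)=True G(r)=False r=False
s_4={p,r}: !G(r)=False G(r)=True r=True
F(!G(r)) holds; first witness at position 0.

Answer: 0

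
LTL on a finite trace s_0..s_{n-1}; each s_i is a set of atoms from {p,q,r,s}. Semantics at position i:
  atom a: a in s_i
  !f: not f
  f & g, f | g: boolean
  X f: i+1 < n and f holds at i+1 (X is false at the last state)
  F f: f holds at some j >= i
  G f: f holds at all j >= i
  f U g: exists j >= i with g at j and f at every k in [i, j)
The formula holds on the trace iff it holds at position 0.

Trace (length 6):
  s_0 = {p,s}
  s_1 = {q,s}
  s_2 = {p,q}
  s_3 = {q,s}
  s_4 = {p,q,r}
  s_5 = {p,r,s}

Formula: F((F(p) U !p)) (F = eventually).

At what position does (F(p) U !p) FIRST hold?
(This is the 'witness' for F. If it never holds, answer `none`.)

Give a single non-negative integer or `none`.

s_0={p,s}: (F(p) U !p)=True F(p)=True p=True !p=False
s_1={q,s}: (F(p) U !p)=True F(p)=True p=False !p=True
s_2={p,q}: (F(p) U !p)=True F(p)=True p=True !p=False
s_3={q,s}: (F(p) U !p)=True F(p)=True p=False !p=True
s_4={p,q,r}: (F(p) U !p)=False F(p)=True p=True !p=False
s_5={p,r,s}: (F(p) U !p)=False F(p)=True p=True !p=False
F((F(p) U !p)) holds; first witness at position 0.

Answer: 0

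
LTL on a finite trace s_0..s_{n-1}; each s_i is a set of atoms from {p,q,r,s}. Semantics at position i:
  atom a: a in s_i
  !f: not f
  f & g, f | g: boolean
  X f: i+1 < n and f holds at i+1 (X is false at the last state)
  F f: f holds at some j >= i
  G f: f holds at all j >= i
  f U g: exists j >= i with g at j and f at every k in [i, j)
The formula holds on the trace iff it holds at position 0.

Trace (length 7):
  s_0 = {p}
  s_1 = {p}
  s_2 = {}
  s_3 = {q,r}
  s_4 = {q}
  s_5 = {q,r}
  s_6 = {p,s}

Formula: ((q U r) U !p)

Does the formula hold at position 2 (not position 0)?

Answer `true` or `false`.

s_0={p}: ((q U r) U !p)=False (q U r)=False q=False r=False !p=False p=True
s_1={p}: ((q U r) U !p)=False (q U r)=False q=False r=False !p=False p=True
s_2={}: ((q U r) U !p)=True (q U r)=False q=False r=False !p=True p=False
s_3={q,r}: ((q U r) U !p)=True (q U r)=True q=True r=True !p=True p=False
s_4={q}: ((q U r) U !p)=True (q U r)=True q=True r=False !p=True p=False
s_5={q,r}: ((q U r) U !p)=True (q U r)=True q=True r=True !p=True p=False
s_6={p,s}: ((q U r) U !p)=False (q U r)=False q=False r=False !p=False p=True
Evaluating at position 2: result = True

Answer: true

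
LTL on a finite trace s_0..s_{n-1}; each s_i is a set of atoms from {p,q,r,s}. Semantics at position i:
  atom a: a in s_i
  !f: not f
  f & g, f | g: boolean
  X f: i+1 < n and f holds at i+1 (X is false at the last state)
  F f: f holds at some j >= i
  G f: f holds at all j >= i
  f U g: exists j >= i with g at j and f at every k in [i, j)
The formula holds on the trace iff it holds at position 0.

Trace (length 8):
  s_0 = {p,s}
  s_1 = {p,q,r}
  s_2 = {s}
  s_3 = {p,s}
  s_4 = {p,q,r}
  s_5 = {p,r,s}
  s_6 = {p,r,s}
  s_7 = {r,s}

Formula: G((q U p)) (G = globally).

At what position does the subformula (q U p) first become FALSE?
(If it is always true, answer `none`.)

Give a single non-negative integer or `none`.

s_0={p,s}: (q U p)=True q=False p=True
s_1={p,q,r}: (q U p)=True q=True p=True
s_2={s}: (q U p)=False q=False p=False
s_3={p,s}: (q U p)=True q=False p=True
s_4={p,q,r}: (q U p)=True q=True p=True
s_5={p,r,s}: (q U p)=True q=False p=True
s_6={p,r,s}: (q U p)=True q=False p=True
s_7={r,s}: (q U p)=False q=False p=False
G((q U p)) holds globally = False
First violation at position 2.

Answer: 2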